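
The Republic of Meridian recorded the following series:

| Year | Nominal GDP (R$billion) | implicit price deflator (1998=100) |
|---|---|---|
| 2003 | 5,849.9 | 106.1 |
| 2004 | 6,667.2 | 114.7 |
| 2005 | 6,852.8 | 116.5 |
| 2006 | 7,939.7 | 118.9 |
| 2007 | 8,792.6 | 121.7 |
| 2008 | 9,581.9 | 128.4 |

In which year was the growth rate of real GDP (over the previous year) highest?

2004: real = 6667.2/1.147 = 5812.73; growth vs 2003 (5513.57) = 5.43%.
2005: real = 6852.8/1.165 = 5882.23; growth vs 2004 (5812.73) = 1.20%.
2006: real = 7939.7/1.189 = 6677.63; growth vs 2005 (5882.23) = 13.52%.
2007: real = 8792.6/1.217 = 7224.82; growth vs 2006 (6677.63) = 8.19%.
2008: real = 9581.9/1.284 = 7462.54; growth vs 2007 (7224.82) = 3.29%.

2006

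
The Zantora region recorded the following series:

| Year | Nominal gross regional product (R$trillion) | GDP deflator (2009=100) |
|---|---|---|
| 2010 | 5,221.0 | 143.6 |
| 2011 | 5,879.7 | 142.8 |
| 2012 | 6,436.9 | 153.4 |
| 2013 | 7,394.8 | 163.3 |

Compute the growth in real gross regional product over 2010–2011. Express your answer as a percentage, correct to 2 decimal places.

Real gross regional product 2010 = 5221.0/1.436 = 3635.79.
Real gross regional product 2011 = 5879.7/1.428 = 4117.44.
Change = 4117.44/3635.79 − 1 = 0.1325.

13.25%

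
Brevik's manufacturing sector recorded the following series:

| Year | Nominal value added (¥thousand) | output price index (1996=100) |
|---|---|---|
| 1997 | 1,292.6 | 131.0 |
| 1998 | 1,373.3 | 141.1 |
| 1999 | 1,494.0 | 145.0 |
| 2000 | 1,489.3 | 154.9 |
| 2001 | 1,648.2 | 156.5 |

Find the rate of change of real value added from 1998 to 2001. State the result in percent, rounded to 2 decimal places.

Real value added 1998 = 1373.3/1.411 = 973.28.
Real value added 2001 = 1648.2/1.565 = 1053.16.
Change = 1053.16/973.28 − 1 = 0.0821.

8.21%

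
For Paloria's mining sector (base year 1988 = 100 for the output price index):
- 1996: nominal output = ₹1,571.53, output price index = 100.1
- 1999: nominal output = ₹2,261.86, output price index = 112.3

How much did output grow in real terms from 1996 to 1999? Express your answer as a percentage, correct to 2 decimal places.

28.29%

Real output 1996 = 1571.53 / 1.001 = 1569.96.
Real output 1999 = 2261.86 / 1.123 = 2014.12.
Real growth = 2014.12 / 1569.96 − 1 = 0.2829.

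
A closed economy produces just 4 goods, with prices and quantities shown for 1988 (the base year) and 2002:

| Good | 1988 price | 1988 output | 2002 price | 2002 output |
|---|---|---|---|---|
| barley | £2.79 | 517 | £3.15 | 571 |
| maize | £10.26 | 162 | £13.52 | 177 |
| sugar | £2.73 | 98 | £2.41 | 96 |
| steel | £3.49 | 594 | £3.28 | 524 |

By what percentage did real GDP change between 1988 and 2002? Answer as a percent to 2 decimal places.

Real GDP 1988 = Nominal GDP 1988 = 2.79·517 + 10.26·162 + 2.73·98 + 3.49·594 = 5445.15.
Real GDP 2002 (at 1988 prices) = 2.79·571 + 10.26·177 + 2.73·96 + 3.49·524 = 5499.95.
Real growth = 5499.95/5445.15 − 1 = 0.0101.

1.01%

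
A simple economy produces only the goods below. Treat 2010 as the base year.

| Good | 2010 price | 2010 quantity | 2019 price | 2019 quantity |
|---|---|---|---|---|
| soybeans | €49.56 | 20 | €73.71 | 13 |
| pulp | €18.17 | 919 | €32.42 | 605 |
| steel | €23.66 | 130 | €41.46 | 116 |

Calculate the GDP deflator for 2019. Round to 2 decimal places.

Nominal GDP 2019 = 73.71·13 + 32.42·605 + 41.46·116 = 25381.69.
Real GDP 2019 (at 2010 prices) = 49.56·13 + 18.17·605 + 23.66·116 = 14381.69.
Deflator = Nominal/Real × 100 = 25381.69/14381.69 × 100 = 176.486.

176.49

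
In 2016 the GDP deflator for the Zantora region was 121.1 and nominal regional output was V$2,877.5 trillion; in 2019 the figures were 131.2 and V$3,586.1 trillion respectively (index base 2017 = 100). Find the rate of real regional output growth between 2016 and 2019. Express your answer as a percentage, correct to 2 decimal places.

15.03%

Deflate each year: 2016 → 2877.5/1.211 = 2376.14; 2019 → 3586.1/1.312 = 2733.31.
So real regional output changed by 2733.31/2376.14 − 1 = 0.1503, i.e. 15.03%.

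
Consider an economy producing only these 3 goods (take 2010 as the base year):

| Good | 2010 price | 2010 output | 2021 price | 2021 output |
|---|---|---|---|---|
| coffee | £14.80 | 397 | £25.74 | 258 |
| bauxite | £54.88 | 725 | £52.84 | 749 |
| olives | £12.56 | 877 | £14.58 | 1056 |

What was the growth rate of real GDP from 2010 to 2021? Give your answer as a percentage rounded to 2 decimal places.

Real GDP 2010 = Nominal GDP 2010 = 14.80·397 + 54.88·725 + 12.56·877 = 56678.72.
Real GDP 2021 (at 2010 prices) = 14.80·258 + 54.88·749 + 12.56·1056 = 58186.88.
Real growth = 58186.88/56678.72 − 1 = 0.0266.

2.66%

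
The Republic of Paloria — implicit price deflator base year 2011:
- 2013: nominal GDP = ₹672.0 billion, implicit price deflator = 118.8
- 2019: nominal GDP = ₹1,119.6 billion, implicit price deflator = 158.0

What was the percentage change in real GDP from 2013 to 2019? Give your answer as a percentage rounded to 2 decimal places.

25.27%

Real GDP 2013 = 672.0 / 1.188 = 565.66.
Real GDP 2019 = 1119.6 / 1.580 = 708.61.
Real growth = 708.61 / 565.66 − 1 = 0.2527.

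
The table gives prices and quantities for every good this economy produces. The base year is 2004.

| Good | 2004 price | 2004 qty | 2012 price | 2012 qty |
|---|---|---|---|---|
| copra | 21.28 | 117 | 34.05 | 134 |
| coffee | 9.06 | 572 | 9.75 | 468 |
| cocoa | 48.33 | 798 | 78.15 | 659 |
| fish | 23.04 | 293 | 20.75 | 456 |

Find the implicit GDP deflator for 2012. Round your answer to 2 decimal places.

141.74

Nominal GDP 2012 = 34.05·134 + 9.75·468 + 78.15·659 + 20.75·456 = 70088.55.
Real GDP 2012 (at 2004 prices) = 21.28·134 + 9.06·468 + 48.33·659 + 23.04·456 = 49447.31.
Deflator = Nominal/Real × 100 = 70088.55/49447.31 × 100 = 141.744.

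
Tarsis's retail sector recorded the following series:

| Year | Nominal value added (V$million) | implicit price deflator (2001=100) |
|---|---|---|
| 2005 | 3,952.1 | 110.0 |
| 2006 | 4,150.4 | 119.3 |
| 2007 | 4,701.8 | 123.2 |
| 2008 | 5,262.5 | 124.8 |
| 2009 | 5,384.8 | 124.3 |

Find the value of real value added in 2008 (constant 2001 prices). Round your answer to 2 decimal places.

Real value added 2008 = 5262.5 / 1.248 = 4216.75.

V$4,216.75 million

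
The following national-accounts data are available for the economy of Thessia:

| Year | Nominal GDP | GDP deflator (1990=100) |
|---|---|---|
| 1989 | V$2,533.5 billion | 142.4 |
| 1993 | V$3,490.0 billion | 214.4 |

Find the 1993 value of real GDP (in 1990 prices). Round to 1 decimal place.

Real GDP = Nominal / (GDP deflator/100) = 3490.0 / 2.144 = 1627.80.

V$1,627.8 billion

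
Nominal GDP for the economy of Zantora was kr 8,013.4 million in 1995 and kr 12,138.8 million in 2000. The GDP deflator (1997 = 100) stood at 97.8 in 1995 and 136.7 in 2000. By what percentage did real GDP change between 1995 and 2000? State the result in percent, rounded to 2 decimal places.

8.38%

Deflate each year: 1995 → 8013.4/0.978 = 8193.66; 2000 → 12138.8/1.367 = 8879.88.
So real GDP changed by 8879.88/8193.66 − 1 = 0.0838, i.e. 8.38%.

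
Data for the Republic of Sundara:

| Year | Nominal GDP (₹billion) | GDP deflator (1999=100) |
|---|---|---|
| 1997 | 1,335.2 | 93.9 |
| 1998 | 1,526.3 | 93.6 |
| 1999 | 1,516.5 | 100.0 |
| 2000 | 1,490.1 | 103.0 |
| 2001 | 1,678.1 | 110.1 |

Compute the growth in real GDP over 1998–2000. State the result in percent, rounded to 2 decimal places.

Real GDP 1998 = 1526.3/0.936 = 1630.66.
Real GDP 2000 = 1490.1/1.030 = 1446.70.
Change = 1446.70/1630.66 − 1 = -0.1128.

-11.28%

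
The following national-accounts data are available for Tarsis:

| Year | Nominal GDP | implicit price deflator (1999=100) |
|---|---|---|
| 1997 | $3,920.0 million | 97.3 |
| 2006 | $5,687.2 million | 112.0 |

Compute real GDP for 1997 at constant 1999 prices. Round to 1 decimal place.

Real GDP = Nominal / (implicit price deflator/100) = 3920.0 / 0.973 = 4028.78.

$4,028.8 million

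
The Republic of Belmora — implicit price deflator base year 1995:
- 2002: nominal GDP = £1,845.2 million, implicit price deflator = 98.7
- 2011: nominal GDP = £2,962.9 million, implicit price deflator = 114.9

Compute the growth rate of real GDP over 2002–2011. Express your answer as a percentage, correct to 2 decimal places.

37.93%

Real GDP 2002 = 1845.2 / 0.987 = 1869.50.
Real GDP 2011 = 2962.9 / 1.149 = 2578.68.
Real growth = 2578.68 / 1869.50 − 1 = 0.3793.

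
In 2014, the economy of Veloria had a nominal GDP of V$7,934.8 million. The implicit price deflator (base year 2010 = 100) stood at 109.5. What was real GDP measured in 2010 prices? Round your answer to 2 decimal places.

V$7,246.39 million

Real GDP = Nominal / (implicit price deflator/100) = 7934.8 / 1.095 = 7246.39.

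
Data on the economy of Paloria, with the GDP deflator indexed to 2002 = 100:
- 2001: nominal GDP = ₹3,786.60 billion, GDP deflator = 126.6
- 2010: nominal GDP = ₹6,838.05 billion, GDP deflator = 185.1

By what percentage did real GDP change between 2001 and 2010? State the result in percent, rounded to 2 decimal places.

23.51%

Deflate each year: 2001 → 3786.60/1.266 = 2991.00; 2010 → 6838.05/1.851 = 3694.25.
So real GDP changed by 3694.25/2991.00 − 1 = 0.2351, i.e. 23.51%.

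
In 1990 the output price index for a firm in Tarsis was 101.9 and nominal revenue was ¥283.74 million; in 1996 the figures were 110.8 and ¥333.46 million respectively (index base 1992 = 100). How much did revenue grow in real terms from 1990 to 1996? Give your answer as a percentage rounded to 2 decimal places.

Real revenue 1990 = 283.74 / 1.019 = 278.45.
Real revenue 1996 = 333.46 / 1.108 = 300.96.
Real growth = 300.96 / 278.45 − 1 = 0.0808.

8.08%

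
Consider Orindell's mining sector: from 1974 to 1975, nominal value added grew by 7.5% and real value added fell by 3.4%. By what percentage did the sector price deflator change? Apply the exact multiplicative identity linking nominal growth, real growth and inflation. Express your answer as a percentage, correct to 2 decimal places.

11.28%

(1 + g_nom) = (1 + g_real)(1 + π), so π = 1.0750 / 0.9660 − 1 = 0.11284.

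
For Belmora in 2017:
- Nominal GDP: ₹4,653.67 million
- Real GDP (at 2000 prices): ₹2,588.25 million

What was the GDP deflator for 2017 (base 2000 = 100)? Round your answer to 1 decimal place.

179.8

GDP deflator = (Nominal / Real) × 100 = 4653.67 / 2588.25 × 100 = 179.80.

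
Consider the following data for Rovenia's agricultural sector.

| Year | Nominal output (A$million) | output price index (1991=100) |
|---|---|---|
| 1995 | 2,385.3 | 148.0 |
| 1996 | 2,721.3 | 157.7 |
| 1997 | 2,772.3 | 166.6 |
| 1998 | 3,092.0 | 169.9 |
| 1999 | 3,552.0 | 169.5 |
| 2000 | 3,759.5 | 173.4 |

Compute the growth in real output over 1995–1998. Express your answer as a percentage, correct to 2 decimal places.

Real output 1995 = 2385.3/1.480 = 1611.69.
Real output 1998 = 3092.0/1.699 = 1819.89.
Change = 1819.89/1611.69 − 1 = 0.1292.

12.92%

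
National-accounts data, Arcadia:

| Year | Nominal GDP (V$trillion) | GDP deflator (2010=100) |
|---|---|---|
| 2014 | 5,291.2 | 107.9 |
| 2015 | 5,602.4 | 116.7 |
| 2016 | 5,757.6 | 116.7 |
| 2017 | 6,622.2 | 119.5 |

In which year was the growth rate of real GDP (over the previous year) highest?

2015: real = 5602.4/1.167 = 4800.69; growth vs 2014 (4903.80) = -2.10%.
2016: real = 5757.6/1.167 = 4933.68; growth vs 2015 (4800.69) = 2.77%.
2017: real = 6622.2/1.195 = 5541.59; growth vs 2016 (4933.68) = 12.32%.

2017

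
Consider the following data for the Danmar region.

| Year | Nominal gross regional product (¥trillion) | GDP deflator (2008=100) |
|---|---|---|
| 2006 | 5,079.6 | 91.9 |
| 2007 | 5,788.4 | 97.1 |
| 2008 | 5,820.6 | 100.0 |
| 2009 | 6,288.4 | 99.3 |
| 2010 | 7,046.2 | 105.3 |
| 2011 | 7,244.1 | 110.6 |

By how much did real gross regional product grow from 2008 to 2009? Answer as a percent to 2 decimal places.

8.80%

Real gross regional product 2008 = 5820.6/1.000 = 5820.60.
Real gross regional product 2009 = 6288.4/0.993 = 6332.73.
Change = 6332.73/5820.60 − 1 = 0.0880.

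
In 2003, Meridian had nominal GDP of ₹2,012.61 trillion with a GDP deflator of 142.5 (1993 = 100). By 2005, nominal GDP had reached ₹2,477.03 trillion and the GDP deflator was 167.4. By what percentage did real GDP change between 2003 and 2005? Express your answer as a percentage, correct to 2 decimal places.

Deflate each year: 2003 → 2012.61/1.425 = 1412.36; 2005 → 2477.03/1.674 = 1479.71.
So real GDP changed by 1479.71/1412.36 − 1 = 0.0477, i.e. 4.77%.

4.77%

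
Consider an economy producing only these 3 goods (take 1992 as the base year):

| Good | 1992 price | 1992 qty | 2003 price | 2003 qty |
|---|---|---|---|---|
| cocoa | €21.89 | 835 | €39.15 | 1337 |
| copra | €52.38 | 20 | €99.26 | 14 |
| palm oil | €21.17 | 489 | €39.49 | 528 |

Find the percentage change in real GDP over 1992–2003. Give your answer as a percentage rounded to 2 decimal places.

38.75%

Real GDP 1992 = Nominal GDP 1992 = 21.89·835 + 52.38·20 + 21.17·489 = 29677.88.
Real GDP 2003 (at 1992 prices) = 21.89·1337 + 52.38·14 + 21.17·528 = 41178.01.
Real growth = 41178.01/29677.88 − 1 = 0.3875.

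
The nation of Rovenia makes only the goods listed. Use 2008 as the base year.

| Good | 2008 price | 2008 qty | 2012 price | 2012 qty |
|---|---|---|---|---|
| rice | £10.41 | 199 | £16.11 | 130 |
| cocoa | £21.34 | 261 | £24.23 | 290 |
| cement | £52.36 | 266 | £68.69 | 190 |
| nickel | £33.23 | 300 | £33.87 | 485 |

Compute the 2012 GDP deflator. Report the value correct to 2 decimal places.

Nominal GDP 2012 = 16.11·130 + 24.23·290 + 68.69·190 + 33.87·485 = 38599.05.
Real GDP 2012 (at 2008 prices) = 10.41·130 + 21.34·290 + 52.36·190 + 33.23·485 = 33606.85.
Deflator = Nominal/Real × 100 = 38599.05/33606.85 × 100 = 114.855.

114.85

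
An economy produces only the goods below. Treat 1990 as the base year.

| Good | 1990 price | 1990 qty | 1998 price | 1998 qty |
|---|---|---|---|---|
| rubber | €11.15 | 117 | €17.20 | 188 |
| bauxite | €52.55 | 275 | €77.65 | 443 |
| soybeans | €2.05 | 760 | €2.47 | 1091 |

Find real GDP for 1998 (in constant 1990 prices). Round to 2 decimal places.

Real GDP 1998 = Σ (p_1990 × q_1998) = 11.15·188 + 52.55·443 + 2.05·1091 = 27612.40.

€27612.40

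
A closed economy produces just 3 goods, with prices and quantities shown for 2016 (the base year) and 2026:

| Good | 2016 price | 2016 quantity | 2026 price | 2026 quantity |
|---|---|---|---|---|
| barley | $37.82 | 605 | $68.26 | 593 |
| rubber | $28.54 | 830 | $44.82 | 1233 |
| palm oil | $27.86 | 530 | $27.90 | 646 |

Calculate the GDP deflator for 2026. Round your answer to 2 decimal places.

Nominal GDP 2026 = 68.26·593 + 44.82·1233 + 27.90·646 = 113764.64.
Real GDP 2026 (at 2016 prices) = 37.82·593 + 28.54·1233 + 27.86·646 = 75614.64.
Deflator = Nominal/Real × 100 = 113764.64/75614.64 × 100 = 150.453.

150.45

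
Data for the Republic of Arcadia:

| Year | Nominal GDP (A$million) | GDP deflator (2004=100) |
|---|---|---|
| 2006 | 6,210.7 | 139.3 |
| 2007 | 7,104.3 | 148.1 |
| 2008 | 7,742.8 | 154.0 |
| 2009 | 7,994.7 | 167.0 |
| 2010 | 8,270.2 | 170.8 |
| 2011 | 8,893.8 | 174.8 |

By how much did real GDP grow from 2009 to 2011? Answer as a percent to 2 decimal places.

6.28%

Real GDP 2009 = 7994.7/1.670 = 4787.25.
Real GDP 2011 = 8893.8/1.748 = 5087.99.
Change = 5087.99/4787.25 − 1 = 0.0628.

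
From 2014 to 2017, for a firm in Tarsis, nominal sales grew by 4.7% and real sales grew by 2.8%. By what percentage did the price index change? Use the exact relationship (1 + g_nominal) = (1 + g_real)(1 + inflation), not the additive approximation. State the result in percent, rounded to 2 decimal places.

1.85%

(1 + g_nom) = (1 + g_real)(1 + π), so π = 1.0470 / 1.0280 − 1 = 0.01848.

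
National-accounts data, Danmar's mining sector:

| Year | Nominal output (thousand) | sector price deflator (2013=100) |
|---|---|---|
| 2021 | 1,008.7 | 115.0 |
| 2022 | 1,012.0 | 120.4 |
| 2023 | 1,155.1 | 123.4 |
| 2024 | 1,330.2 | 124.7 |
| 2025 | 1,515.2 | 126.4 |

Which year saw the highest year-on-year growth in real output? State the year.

2022: real = 1012.0/1.204 = 840.53; growth vs 2021 (877.13) = -4.17%.
2023: real = 1155.1/1.234 = 936.06; growth vs 2022 (840.53) = 11.37%.
2024: real = 1330.2/1.247 = 1066.72; growth vs 2023 (936.06) = 13.96%.
2025: real = 1515.2/1.264 = 1198.73; growth vs 2024 (1066.72) = 12.38%.

2024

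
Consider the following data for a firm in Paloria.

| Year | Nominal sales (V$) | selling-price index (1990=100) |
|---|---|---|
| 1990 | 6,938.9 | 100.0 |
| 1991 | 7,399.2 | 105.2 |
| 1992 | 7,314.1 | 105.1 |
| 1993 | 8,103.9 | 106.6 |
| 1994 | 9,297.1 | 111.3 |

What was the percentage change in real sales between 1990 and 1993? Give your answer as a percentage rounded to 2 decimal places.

9.56%

Real sales 1990 = 6938.9/1.000 = 6938.90.
Real sales 1993 = 8103.9/1.066 = 7602.16.
Change = 7602.16/6938.90 − 1 = 0.0956.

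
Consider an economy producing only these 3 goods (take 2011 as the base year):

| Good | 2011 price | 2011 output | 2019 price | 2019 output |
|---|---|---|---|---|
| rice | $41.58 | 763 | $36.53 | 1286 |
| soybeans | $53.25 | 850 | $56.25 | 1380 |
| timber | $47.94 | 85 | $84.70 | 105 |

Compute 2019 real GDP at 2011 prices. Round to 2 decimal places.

$131990.58

Real GDP 2019 = Σ (p_2011 × q_2019) = 41.58·1286 + 53.25·1380 + 47.94·105 = 131990.58.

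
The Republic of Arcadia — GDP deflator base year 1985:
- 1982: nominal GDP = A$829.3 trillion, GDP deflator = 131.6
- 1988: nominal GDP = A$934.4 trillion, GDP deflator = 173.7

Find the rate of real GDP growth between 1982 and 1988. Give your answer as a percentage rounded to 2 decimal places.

Real GDP 1982 = 829.3 / 1.316 = 630.17.
Real GDP 1988 = 934.4 / 1.737 = 537.94.
Real growth = 537.94 / 630.17 − 1 = -0.1464.

-14.64%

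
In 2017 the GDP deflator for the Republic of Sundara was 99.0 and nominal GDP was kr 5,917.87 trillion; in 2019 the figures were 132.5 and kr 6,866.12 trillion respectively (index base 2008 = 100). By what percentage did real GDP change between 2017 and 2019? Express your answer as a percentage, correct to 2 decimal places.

Real GDP 2017 = 5917.87 / 0.990 = 5977.65.
Real GDP 2019 = 6866.12 / 1.325 = 5181.98.
Real growth = 5181.98 / 5977.65 − 1 = -0.1331.

-13.31%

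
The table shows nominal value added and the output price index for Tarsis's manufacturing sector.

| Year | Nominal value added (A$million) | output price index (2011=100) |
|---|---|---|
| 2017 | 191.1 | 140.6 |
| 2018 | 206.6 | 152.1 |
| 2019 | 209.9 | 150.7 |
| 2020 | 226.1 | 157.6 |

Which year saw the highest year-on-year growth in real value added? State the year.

2020

2018: real = 206.6/1.521 = 135.83; growth vs 2017 (135.92) = -0.07%.
2019: real = 209.9/1.507 = 139.28; growth vs 2018 (135.83) = 2.54%.
2020: real = 226.1/1.576 = 143.46; growth vs 2019 (139.28) = 3.00%.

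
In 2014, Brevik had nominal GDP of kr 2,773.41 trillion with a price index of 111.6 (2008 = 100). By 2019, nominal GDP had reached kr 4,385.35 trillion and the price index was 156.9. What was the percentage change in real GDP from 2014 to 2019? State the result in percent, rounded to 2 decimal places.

Deflate each year: 2014 → 2773.41/1.116 = 2485.13; 2019 → 4385.35/1.569 = 2795.00.
So real GDP changed by 2795.00/2485.13 − 1 = 0.1247, i.e. 12.47%.

12.47%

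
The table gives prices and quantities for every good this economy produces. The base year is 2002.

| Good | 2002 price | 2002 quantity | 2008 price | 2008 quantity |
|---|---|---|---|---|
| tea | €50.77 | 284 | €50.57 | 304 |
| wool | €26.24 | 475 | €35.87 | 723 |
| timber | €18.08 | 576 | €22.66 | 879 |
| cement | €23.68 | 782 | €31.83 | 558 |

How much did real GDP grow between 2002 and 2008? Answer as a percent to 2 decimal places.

Real GDP 2002 = Nominal GDP 2002 = 50.77·284 + 26.24·475 + 18.08·576 + 23.68·782 = 55814.52.
Real GDP 2008 (at 2002 prices) = 50.77·304 + 26.24·723 + 18.08·879 + 23.68·558 = 63511.36.
Real growth = 63511.36/55814.52 − 1 = 0.1379.

13.79%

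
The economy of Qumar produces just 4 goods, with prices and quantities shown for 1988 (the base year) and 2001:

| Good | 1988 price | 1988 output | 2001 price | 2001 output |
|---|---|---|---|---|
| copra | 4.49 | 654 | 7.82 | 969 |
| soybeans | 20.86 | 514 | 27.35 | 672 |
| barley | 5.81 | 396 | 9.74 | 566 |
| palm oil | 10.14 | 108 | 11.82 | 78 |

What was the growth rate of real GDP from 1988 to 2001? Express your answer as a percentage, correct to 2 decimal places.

Real GDP 1988 = Nominal GDP 1988 = 4.49·654 + 20.86·514 + 5.81·396 + 10.14·108 = 17054.38.
Real GDP 2001 (at 1988 prices) = 4.49·969 + 20.86·672 + 5.81·566 + 10.14·78 = 22448.11.
Real growth = 22448.11/17054.38 − 1 = 0.3163.

31.63%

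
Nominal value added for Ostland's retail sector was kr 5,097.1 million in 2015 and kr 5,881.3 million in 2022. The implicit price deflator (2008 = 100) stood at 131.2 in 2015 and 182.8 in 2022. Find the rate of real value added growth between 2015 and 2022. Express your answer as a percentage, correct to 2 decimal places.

Deflate each year: 2015 → 5097.1/1.312 = 3884.98; 2022 → 5881.3/1.828 = 3217.34.
So real value added changed by 3217.34/3884.98 − 1 = -0.1719, i.e. -17.19%.

-17.19%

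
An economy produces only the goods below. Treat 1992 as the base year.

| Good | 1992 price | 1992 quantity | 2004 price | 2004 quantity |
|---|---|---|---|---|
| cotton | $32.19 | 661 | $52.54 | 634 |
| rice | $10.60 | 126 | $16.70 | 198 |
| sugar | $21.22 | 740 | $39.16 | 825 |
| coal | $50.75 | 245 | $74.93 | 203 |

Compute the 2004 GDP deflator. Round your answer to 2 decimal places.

167.21

Nominal GDP 2004 = 52.54·634 + 16.70·198 + 39.16·825 + 74.93·203 = 84134.75.
Real GDP 2004 (at 1992 prices) = 32.19·634 + 10.60·198 + 21.22·825 + 50.75·203 = 50316.01.
Deflator = Nominal/Real × 100 = 84134.75/50316.01 × 100 = 167.213.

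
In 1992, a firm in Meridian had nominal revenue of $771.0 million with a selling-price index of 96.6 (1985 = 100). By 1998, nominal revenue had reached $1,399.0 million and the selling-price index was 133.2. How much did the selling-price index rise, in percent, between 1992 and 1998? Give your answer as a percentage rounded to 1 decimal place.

37.9%

Price-level change = 133.2 / 96.6 − 1 = 0.3789.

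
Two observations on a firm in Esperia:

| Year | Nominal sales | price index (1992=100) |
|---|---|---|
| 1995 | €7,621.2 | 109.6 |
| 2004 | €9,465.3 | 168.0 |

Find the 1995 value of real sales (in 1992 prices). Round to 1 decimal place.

Real sales = Nominal / (price index/100) = 7621.2 / 1.096 = 6953.65.

€6,953.6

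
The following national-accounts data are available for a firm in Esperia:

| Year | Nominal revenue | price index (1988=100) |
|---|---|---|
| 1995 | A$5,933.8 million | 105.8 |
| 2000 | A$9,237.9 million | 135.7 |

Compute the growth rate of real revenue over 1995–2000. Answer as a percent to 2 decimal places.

Real revenue 1995 = 5933.8 / 1.058 = 5608.51.
Real revenue 2000 = 9237.9 / 1.357 = 6807.59.
Real growth = 6807.59 / 5608.51 − 1 = 0.2138.

21.38%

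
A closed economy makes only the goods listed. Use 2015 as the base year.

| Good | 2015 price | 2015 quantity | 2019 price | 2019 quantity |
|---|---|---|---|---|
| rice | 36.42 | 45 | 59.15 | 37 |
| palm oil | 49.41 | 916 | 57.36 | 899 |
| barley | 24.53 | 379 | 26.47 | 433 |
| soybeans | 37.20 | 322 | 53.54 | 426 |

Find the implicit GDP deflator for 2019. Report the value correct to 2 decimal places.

Nominal GDP 2019 = 59.15·37 + 57.36·899 + 26.47·433 + 53.54·426 = 88024.74.
Real GDP 2019 (at 2015 prices) = 36.42·37 + 49.41·899 + 24.53·433 + 37.20·426 = 72235.82.
Deflator = Nominal/Real × 100 = 88024.74/72235.82 × 100 = 121.857.

121.86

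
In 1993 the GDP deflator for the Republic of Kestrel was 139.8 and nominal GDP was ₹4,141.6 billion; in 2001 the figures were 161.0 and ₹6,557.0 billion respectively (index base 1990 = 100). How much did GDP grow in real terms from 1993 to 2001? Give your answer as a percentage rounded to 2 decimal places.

37.47%

Real GDP 1993 = 4141.6 / 1.398 = 2962.52.
Real GDP 2001 = 6557.0 / 1.610 = 4072.67.
Real growth = 4072.67 / 2962.52 − 1 = 0.3747.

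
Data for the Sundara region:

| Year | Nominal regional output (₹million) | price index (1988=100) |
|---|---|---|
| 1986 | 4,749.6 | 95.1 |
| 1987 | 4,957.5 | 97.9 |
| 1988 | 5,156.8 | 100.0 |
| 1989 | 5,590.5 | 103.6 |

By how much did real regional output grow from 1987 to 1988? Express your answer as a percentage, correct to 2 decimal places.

1.84%

Real regional output 1987 = 4957.5/0.979 = 5063.84.
Real regional output 1988 = 5156.8/1.000 = 5156.80.
Change = 5156.80/5063.84 − 1 = 0.0184.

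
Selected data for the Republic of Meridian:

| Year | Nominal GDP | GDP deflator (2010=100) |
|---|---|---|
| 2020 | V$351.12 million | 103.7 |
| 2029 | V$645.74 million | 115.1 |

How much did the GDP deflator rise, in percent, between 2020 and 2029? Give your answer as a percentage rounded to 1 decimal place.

11.0%

Price-level change = 115.1 / 103.7 − 1 = 0.1099.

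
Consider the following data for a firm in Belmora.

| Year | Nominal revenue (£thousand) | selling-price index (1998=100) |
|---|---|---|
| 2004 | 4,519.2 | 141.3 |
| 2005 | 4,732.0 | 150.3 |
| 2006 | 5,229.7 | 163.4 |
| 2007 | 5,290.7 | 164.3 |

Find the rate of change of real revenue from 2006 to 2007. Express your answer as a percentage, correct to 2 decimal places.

0.61%

Real revenue 2006 = 5229.7/1.634 = 3200.55.
Real revenue 2007 = 5290.7/1.643 = 3220.15.
Change = 3220.15/3200.55 − 1 = 0.0061.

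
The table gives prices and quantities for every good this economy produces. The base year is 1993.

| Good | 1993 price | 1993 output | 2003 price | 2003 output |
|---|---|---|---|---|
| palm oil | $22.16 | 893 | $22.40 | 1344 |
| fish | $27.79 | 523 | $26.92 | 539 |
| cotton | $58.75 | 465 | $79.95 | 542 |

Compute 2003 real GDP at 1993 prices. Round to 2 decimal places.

$76604.35

Real GDP 2003 = Σ (p_1993 × q_2003) = 22.16·1344 + 27.79·539 + 58.75·542 = 76604.35.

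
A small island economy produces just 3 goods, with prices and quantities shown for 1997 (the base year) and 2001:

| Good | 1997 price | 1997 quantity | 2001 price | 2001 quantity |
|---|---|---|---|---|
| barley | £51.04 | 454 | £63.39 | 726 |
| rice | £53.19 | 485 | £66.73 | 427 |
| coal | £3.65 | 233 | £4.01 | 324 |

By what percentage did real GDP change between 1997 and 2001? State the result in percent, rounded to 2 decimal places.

22.34%

Real GDP 1997 = Nominal GDP 1997 = 51.04·454 + 53.19·485 + 3.65·233 = 49819.76.
Real GDP 2001 (at 1997 prices) = 51.04·726 + 53.19·427 + 3.65·324 = 60949.77.
Real growth = 60949.77/49819.76 − 1 = 0.2234.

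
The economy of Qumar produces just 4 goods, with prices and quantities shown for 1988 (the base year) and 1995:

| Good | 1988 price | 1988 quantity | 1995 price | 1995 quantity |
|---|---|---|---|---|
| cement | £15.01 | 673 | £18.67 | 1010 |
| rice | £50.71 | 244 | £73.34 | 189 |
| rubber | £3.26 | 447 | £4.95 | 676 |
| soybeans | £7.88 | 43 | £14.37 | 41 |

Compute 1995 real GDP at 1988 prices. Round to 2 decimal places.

Real GDP 1995 = Σ (p_1988 × q_1995) = 15.01·1010 + 50.71·189 + 3.26·676 + 7.88·41 = 27271.13.

£27271.13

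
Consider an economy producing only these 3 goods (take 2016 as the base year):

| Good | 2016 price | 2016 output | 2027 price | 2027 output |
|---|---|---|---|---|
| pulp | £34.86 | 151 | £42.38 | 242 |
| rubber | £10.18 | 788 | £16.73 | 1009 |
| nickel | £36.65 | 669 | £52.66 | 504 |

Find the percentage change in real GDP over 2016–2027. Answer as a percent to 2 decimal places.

-1.65%

Real GDP 2016 = Nominal GDP 2016 = 34.86·151 + 10.18·788 + 36.65·669 = 37804.55.
Real GDP 2027 (at 2016 prices) = 34.86·242 + 10.18·1009 + 36.65·504 = 37179.34.
Real growth = 37179.34/37804.55 − 1 = -0.0165.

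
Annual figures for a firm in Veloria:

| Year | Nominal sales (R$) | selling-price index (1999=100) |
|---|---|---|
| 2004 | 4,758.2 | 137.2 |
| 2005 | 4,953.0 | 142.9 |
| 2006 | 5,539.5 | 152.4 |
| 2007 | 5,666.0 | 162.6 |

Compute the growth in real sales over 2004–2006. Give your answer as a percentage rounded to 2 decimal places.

Real sales 2004 = 4758.2/1.372 = 3468.08.
Real sales 2006 = 5539.5/1.524 = 3634.84.
Change = 3634.84/3468.08 − 1 = 0.0481.

4.81%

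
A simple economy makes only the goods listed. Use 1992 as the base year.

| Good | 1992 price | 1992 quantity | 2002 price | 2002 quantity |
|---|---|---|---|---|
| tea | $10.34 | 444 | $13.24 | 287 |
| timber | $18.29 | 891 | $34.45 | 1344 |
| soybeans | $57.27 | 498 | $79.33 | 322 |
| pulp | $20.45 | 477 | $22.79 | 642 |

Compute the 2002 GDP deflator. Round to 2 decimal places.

152.70

Nominal GDP 2002 = 13.24·287 + 34.45·1344 + 79.33·322 + 22.79·642 = 90276.12.
Real GDP 2002 (at 1992 prices) = 10.34·287 + 18.29·1344 + 57.27·322 + 20.45·642 = 59119.18.
Deflator = Nominal/Real × 100 = 90276.12/59119.18 × 100 = 152.702.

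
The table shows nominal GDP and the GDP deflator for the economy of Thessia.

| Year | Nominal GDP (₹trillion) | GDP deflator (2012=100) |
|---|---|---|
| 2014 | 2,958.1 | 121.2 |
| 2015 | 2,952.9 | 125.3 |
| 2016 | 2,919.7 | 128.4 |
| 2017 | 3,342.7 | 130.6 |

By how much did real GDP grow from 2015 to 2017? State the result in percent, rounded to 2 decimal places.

Real GDP 2015 = 2952.9/1.253 = 2356.66.
Real GDP 2017 = 3342.7/1.306 = 2559.49.
Change = 2559.49/2356.66 − 1 = 0.0861.

8.61%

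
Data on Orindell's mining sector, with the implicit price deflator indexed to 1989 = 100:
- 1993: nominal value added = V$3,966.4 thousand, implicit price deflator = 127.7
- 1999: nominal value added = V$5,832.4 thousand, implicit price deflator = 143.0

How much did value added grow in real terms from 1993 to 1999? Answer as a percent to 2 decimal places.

Real value added 1993 = 3966.4 / 1.277 = 3106.03.
Real value added 1999 = 5832.4 / 1.430 = 4078.60.
Real growth = 4078.60 / 3106.03 − 1 = 0.3131.

31.31%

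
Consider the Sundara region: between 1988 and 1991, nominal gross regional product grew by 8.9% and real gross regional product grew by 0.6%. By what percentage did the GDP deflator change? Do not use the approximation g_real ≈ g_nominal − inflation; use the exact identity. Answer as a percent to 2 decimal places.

8.25%

(1 + g_nom) = (1 + g_real)(1 + π), so π = 1.0890 / 1.0060 − 1 = 0.08250.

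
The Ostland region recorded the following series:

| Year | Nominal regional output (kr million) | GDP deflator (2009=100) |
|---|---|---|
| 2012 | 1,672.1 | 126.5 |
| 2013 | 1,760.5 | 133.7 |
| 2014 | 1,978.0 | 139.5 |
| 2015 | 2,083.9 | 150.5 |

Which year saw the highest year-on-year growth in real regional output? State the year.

2013: real = 1760.5/1.337 = 1316.75; growth vs 2012 (1321.82) = -0.38%.
2014: real = 1978.0/1.395 = 1417.92; growth vs 2013 (1316.75) = 7.68%.
2015: real = 2083.9/1.505 = 1384.65; growth vs 2014 (1417.92) = -2.35%.

2014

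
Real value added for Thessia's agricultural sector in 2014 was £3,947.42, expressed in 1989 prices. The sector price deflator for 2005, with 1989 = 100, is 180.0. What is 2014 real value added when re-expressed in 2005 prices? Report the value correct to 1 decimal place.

£7,105.4

Real value added in 2005 prices = Real value added in 1989 prices × (P_2005/P_1989) = 3947.42 × 1.800 = 7105.36.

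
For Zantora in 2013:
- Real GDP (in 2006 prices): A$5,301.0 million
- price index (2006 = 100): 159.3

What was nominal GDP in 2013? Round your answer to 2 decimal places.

A$8,444.49 million

Nominal GDP = Real × (price index/100) = 5301.0 × 1.593 = 8444.49.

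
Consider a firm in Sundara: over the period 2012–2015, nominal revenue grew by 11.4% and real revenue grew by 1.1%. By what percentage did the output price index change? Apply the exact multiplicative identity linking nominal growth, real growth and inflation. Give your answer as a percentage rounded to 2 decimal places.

(1 + g_nom) = (1 + g_real)(1 + π), so π = 1.1140 / 1.0110 − 1 = 0.10188.

10.19%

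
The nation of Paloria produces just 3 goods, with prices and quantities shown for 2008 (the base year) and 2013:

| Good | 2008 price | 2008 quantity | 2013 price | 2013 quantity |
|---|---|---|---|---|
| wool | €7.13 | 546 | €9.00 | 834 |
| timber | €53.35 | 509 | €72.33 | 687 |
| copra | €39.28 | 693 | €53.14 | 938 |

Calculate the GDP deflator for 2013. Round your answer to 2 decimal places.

134.74

Nominal GDP 2013 = 9.00·834 + 72.33·687 + 53.14·938 = 107042.03.
Real GDP 2013 (at 2008 prices) = 7.13·834 + 53.35·687 + 39.28·938 = 79442.51.
Deflator = Nominal/Real × 100 = 107042.03/79442.51 × 100 = 134.742.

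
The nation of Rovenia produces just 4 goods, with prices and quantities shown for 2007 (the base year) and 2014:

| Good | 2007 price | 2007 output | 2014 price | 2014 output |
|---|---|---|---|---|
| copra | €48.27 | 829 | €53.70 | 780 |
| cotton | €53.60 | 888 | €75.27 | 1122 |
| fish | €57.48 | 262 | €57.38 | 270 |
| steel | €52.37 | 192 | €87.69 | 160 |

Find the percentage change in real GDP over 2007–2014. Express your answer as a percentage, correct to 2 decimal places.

Real GDP 2007 = Nominal GDP 2007 = 48.27·829 + 53.60·888 + 57.48·262 + 52.37·192 = 112727.43.
Real GDP 2014 (at 2007 prices) = 48.27·780 + 53.60·1122 + 57.48·270 + 52.37·160 = 121688.60.
Real growth = 121688.60/112727.43 − 1 = 0.0795.

7.95%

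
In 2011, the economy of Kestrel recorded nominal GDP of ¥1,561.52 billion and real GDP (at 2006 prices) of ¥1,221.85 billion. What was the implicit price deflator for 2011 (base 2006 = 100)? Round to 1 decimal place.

127.8

implicit price deflator = (Nominal / Real) × 100 = 1561.52 / 1221.85 × 100 = 127.80.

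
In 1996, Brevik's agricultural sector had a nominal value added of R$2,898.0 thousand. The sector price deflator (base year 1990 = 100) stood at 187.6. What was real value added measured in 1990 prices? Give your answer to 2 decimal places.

R$1,544.78 thousand

Real value added = Nominal / (sector price deflator/100) = 2898.0 / 1.876 = 1544.78.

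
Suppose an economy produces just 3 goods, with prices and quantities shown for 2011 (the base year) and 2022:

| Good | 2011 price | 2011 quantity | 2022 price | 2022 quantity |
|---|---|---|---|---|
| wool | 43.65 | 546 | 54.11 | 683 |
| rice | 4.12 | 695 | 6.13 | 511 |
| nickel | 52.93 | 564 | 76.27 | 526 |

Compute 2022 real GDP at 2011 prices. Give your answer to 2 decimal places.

Real GDP 2022 = Σ (p_2011 × q_2022) = 43.65·683 + 4.12·511 + 52.93·526 = 59759.45.

59759.45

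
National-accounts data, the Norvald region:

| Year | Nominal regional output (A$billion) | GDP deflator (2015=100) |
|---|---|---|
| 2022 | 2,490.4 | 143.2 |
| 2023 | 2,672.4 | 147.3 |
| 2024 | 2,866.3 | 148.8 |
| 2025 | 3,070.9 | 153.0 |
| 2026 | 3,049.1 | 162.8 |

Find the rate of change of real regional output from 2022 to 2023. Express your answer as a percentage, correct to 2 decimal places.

Real regional output 2022 = 2490.4/1.432 = 1739.11.
Real regional output 2023 = 2672.4/1.473 = 1814.26.
Change = 1814.26/1739.11 − 1 = 0.0432.

4.32%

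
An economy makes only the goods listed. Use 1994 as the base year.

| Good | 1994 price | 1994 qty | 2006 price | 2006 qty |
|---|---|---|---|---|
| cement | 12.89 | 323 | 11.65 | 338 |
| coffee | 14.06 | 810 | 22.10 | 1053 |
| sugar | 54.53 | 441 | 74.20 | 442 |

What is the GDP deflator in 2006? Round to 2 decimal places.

Nominal GDP 2006 = 11.65·338 + 22.10·1053 + 74.20·442 = 60005.40.
Real GDP 2006 (at 1994 prices) = 12.89·338 + 14.06·1053 + 54.53·442 = 43264.26.
Deflator = Nominal/Real × 100 = 60005.40/43264.26 × 100 = 138.695.

138.70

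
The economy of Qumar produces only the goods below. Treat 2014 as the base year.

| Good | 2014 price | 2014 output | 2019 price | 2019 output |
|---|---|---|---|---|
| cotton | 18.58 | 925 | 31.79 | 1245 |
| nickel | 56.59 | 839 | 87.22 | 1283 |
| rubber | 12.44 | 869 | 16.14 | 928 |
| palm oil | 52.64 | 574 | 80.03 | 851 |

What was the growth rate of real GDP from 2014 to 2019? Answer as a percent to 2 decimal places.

Real GDP 2014 = Nominal GDP 2014 = 18.58·925 + 56.59·839 + 12.44·869 + 52.64·574 = 105691.23.
Real GDP 2019 (at 2014 prices) = 18.58·1245 + 56.59·1283 + 12.44·928 + 52.64·851 = 152078.03.
Real growth = 152078.03/105691.23 − 1 = 0.4389.

43.89%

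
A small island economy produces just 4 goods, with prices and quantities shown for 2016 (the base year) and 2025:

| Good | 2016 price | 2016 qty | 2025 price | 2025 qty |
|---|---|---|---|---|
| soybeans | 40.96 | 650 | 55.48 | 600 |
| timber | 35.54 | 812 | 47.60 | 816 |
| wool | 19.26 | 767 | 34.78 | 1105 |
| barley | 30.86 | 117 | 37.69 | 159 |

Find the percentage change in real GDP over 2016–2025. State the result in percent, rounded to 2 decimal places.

7.99%

Real GDP 2016 = Nominal GDP 2016 = 40.96·650 + 35.54·812 + 19.26·767 + 30.86·117 = 73865.52.
Real GDP 2025 (at 2016 prices) = 40.96·600 + 35.54·816 + 19.26·1105 + 30.86·159 = 79765.68.
Real growth = 79765.68/73865.52 − 1 = 0.0799.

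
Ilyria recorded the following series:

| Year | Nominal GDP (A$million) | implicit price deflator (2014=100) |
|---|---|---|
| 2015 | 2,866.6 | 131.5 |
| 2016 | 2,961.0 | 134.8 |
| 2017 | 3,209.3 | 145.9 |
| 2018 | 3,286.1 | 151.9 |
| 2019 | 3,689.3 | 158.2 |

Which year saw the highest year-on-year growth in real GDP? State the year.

2019

2016: real = 2961.0/1.348 = 2196.59; growth vs 2015 (2179.92) = 0.76%.
2017: real = 3209.3/1.459 = 2199.66; growth vs 2016 (2196.59) = 0.14%.
2018: real = 3286.1/1.519 = 2163.33; growth vs 2017 (2199.66) = -1.65%.
2019: real = 3689.3/1.582 = 2332.05; growth vs 2018 (2163.33) = 7.80%.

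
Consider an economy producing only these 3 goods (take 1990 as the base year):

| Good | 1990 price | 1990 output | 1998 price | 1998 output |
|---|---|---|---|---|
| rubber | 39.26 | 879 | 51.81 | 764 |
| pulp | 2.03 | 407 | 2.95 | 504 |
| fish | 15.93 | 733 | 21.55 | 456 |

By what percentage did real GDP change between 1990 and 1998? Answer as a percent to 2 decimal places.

Real GDP 1990 = Nominal GDP 1990 = 39.26·879 + 2.03·407 + 15.93·733 = 47012.44.
Real GDP 1998 (at 1990 prices) = 39.26·764 + 2.03·504 + 15.93·456 = 38281.84.
Real growth = 38281.84/47012.44 − 1 = -0.1857.

-18.57%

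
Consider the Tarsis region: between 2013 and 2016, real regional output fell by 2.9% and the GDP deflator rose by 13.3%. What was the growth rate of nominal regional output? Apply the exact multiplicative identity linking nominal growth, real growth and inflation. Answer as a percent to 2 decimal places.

10.01%

(1 + g_nom) = (1 + g_real)(1 + π) = 0.9710 × 1.1330 = 1.10014.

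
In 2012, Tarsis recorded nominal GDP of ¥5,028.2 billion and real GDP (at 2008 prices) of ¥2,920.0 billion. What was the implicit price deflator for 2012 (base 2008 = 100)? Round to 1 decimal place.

implicit price deflator = (Nominal / Real) × 100 = 5028.2 / 2920.0 × 100 = 172.20.

172.2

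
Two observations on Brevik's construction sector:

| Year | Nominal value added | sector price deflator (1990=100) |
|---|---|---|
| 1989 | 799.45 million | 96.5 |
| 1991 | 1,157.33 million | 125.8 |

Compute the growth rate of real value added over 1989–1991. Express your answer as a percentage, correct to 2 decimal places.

Deflate each year: 1989 → 799.45/0.965 = 828.45; 1991 → 1157.33/1.258 = 919.98.
So real value added changed by 919.98/828.45 − 1 = 0.1105, i.e. 11.05%.

11.05%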